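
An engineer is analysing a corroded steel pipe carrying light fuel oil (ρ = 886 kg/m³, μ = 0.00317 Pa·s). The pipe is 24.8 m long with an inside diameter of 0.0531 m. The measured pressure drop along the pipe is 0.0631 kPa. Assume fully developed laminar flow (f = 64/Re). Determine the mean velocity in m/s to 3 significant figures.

V ≈ 0.0707 m/s

For laminar flow, f = 64/Re with Re = ρVD/μ, so Darcy-Weisbach reduces to ΔP = 32μLV/D². Solving for V: V = ΔP·D²/(32μL) = 63.1·(0.0531)²/(32·0.00317·24.8) = 0.07072 m/s.
Check: Re = ρVD/μ = 886·0.07072·0.0531/0.00317 = 1050 < 2300, so the laminar assumption holds.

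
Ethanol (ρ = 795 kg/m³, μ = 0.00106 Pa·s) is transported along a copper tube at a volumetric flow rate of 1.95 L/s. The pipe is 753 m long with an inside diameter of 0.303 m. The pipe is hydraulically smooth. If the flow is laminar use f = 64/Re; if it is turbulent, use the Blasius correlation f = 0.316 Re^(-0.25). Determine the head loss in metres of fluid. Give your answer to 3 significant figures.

h_f ≈ 0.00331 m

Q = 1.95 L/s = 1.95/1000 = 0.00195 m³/s.
Cross-sectional area A = πD²/4 = π(0.303)²/4 = 0.07211 m²; mean velocity V = Q/A = 0.00195/0.07211 = 0.02704 m/s.
Reynolds number Re = ρVD/μ = 795 · 0.02704 · 0.303 / 0.00106 = 6146.
Re > 4000 → turbulent. Smooth-pipe (Blasius): f = 0.316 Re^(-0.25) = 0.316/(6146)^0.25 = 0.03569.
Darcy-Weisbach: ΔP = f(L/D)(ρV²/2) = 0.03569·(753/0.303)·(795·0.02704²/2) = 0.03569·2485·0.2907 = 25.78 Pa.
Head loss h_f = ΔP/(ρg) = 25.78/(795·9.81) = 0.00331 m.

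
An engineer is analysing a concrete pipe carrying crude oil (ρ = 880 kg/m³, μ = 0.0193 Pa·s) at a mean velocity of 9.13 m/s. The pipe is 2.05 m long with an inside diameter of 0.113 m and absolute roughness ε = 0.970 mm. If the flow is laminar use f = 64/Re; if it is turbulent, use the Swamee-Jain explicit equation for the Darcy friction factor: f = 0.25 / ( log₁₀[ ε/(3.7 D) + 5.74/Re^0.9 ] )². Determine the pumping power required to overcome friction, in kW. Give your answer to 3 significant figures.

Reynolds number Re = ρVD/μ = 880 · 9.13 · 0.113 / 0.0193 = 4.704e+04.
Re > 4000 → turbulent. Relative roughness ε/D = 0.00097/0.113 = 0.00858. Swamee-Jain: f = 0.25/(log₁₀[0.00858/3.7 + 5.74/4.704e+04^0.9])² = 0.25/(log₁₀[0.00232 + 0.000358])² = 0.25/(-2.572)² = 0.03779.
Darcy-Weisbach: ΔP = f(L/D)(ρV²/2) = 0.03779·(2.05/0.113)·(880·9.13²/2) = 0.03779·18.14·3.668e+04 = 2.514e+04 Pa.
Q = V·A = 9.13·0.01003 = 0.09156 m³/s.
Pumping power P = QΔP = 0.09156·2.514e+04 = 2302 W = 2.30 kW.

P ≈ 2.30 kW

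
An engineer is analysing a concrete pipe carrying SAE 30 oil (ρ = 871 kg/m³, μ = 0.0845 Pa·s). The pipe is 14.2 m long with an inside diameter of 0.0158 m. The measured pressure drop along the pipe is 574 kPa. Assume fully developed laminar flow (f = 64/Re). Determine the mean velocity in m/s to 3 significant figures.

V ≈ 3.73 m/s

For laminar flow, f = 64/Re with Re = ρVD/μ, so Darcy-Weisbach reduces to ΔP = 32μLV/D². Solving for V: V = ΔP·D²/(32μL) = 5.74e+05·(0.0158)²/(32·0.0845·14.2) = 3.732 m/s.
Check: Re = ρVD/μ = 871·3.732·0.0158/0.0845 = 607.8 < 2300, so the laminar assumption holds.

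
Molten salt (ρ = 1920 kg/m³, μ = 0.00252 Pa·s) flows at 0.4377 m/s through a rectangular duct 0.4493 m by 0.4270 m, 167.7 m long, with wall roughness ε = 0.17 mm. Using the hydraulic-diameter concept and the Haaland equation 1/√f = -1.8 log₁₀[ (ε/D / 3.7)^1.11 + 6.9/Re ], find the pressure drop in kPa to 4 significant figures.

ΔP ≈ 1.314 kPa

Hydraulic diameter D_h = 4A/P = 4·(0.4493·0.427)/(2·(0.4493+0.427)) = 0.7674/1.753 = 0.4379 m.
Re = ρVD_h/μ = 1920·0.4377·0.4379/0.00252 = 1.46e+05.
ε/D_h = 0.00017/0.4379 = 0.000388; Haaland gives 1/√f = -1.8 log₁₀[3.83e-05+4.73e-05] = 7.322, so f = 0.01865.
ΔP = f(L/D_h)(ρV²/2) = 0.01865·167.7/0.4379·183.9 = 1314 Pa.
ΔP = 1.314 kPa.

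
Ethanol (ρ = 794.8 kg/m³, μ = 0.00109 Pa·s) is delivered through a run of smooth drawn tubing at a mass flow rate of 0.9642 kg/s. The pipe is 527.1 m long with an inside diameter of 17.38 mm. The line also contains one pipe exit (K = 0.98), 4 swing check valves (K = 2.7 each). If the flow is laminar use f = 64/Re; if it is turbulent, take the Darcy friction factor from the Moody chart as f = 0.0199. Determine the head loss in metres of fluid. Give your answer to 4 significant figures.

A = πD²/4 = π(0.01738)²/4 = 0.0002372 m²; mean velocity V = ṁ/(ρA) = 0.9642/(794.8 · 0.0002372) = 5.114 m/s.
Reynolds number Re = ρVD/μ = 794.8 · 5.114 · 0.01738 / 0.00109 = 6.48e+04.
Re > 4000 → turbulent; use the Moody-chart value f = 0.0199.
Total minor-loss coefficient ΣK = 1·0.98 + 4·2.7 = 11.8.
ΔP = [f·L/D + ΣK]·(ρV²/2) = [0.0199·527.1/0.01738 + 11.8]·(794.8·5.114²/2) = [603.5 + 11.8]·1.039e+04 = 6.394e+06 Pa.
Head loss h_f = ΔP/(ρg) = 6.394e+06/(794.8·9.81) = 820.0 m.

h_f ≈ 820.0 m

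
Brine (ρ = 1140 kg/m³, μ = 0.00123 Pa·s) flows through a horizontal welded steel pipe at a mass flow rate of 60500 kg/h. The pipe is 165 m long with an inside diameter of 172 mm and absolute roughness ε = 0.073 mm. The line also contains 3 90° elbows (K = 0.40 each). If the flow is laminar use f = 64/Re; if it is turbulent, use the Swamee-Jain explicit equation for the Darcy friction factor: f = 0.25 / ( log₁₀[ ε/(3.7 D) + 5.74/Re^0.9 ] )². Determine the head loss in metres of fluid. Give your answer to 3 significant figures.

ṁ = 60500 kg/h = 60500/3600 = 16.81 kg/s.
A = πD²/4 = π(0.172)²/4 = 0.02324 m²; mean velocity V = ṁ/(ρA) = 16.81/(1140 · 0.02324) = 0.6345 m/s.
Reynolds number Re = ρVD/μ = 1140 · 0.6345 · 0.172 / 0.00123 = 1.011e+05.
Re > 4000 → turbulent. Relative roughness ε/D = 7.3e-05/0.172 = 0.000424. Swamee-Jain: f = 0.25/(log₁₀[0.000424/3.7 + 5.74/1.011e+05^0.9])² = 0.25/(log₁₀[0.000115 + 0.00018])² = 0.25/(-3.531)² = 0.02005.
Total minor-loss coefficient ΣK = 3·0.4 = 1.2.
ΔP = [f·L/D + ΣK]·(ρV²/2) = [0.02005·165/0.172 + 1.2]·(1140·0.6345²/2) = [19.23 + 1.2]·229.4 = 4689 Pa.
Head loss h_f = ΔP/(ρg) = 4689/(1140·9.81) = 0.419 m.

h_f ≈ 0.419 m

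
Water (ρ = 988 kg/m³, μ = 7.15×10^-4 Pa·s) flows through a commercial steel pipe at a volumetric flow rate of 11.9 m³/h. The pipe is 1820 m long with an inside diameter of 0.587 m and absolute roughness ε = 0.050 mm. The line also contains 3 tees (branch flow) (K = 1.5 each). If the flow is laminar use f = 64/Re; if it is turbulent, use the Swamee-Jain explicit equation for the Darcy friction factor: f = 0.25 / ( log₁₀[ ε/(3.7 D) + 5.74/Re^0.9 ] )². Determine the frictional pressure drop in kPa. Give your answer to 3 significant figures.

ΔP ≈ 0.00746 kPa

Q = 11.9 m³/h = 11.9/3600 = 0.003306 m³/s.
Cross-sectional area A = πD²/4 = π(0.587)²/4 = 0.2706 m²; mean velocity V = Q/A = 0.003306/0.2706 = 0.01221 m/s.
Reynolds number Re = ρVD/μ = 988 · 0.01221 · 0.587 / 0.000715 = 9908.
Re > 4000 → turbulent. Relative roughness ε/D = 5e-05/0.587 = 8.52e-05. Swamee-Jain: f = 0.25/(log₁₀[8.52e-05/3.7 + 5.74/9908^0.9])² = 0.25/(log₁₀[2.3e-05 + 0.00145])² = 0.25/(-2.831)² = 0.0312.
Total minor-loss coefficient ΣK = 3·1.5 = 4.5.
ΔP = [f·L/D + ΣK]·(ρV²/2) = [0.0312·1820/0.587 + 4.5]·(988·0.01221²/2) = [96.74 + 4.5]·0.0737 = 7.462 Pa.
ΔP = 7.462 Pa = 0.00746 kPa.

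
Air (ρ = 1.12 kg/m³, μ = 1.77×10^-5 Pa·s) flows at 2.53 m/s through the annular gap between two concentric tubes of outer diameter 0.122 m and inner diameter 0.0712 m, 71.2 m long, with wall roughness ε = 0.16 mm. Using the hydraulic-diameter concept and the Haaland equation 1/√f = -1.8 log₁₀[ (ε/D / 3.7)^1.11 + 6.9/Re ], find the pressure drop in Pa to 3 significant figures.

ΔP ≈ 184 Pa

Hydraulic diameter D_h = 4A/P = D_o - D_i = 0.122 - 0.0712 = 0.0508 m.
Re = ρVD_h/μ = 1.12·2.53·0.0508/1.77e-05 = 8133.
ε/D_h = 0.00016/0.0508 = 0.00315; Haaland gives 1/√f = -1.8 log₁₀[0.000391+0.000848] = 5.232, so f = 0.03653.
ΔP = f(L/D_h)(ρV²/2) = 0.03653·71.2/0.0508·3.585 = 183.5 Pa.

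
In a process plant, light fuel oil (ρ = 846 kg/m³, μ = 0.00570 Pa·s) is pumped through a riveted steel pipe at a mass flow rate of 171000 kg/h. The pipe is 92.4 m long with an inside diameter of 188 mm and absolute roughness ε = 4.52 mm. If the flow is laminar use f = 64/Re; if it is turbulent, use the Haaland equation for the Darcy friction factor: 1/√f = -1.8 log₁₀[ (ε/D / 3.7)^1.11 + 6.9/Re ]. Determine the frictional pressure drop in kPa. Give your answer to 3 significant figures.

ΔP ≈ 45.1 kPa

ṁ = 171000 kg/h = 171000/3600 = 47.5 kg/s.
A = πD²/4 = π(0.188)²/4 = 0.02776 m²; mean velocity V = ṁ/(ρA) = 47.5/(846 · 0.02776) = 2.023 m/s.
Reynolds number Re = ρVD/μ = 846 · 2.023 · 0.188 / 0.0057 = 5.644e+04.
Re > 4000 → turbulent. Relative roughness ε/D = 0.00452/0.188 = 0.024. Haaland: 1/√f = -1.8 log₁₀[(0.024/3.7)^1.11 + 6.9/5.644e+04] = -1.8 log₁₀[0.00373 + 0.000122] = 4.345, so f = 0.05297.
Darcy-Weisbach: ΔP = f(L/D)(ρV²/2) = 0.05297·(92.4/0.188)·(846·2.023²/2) = 0.05297·491.5·1731 = 4.505e+04 Pa.
ΔP = 4.505e+04 Pa = 45.1 kPa.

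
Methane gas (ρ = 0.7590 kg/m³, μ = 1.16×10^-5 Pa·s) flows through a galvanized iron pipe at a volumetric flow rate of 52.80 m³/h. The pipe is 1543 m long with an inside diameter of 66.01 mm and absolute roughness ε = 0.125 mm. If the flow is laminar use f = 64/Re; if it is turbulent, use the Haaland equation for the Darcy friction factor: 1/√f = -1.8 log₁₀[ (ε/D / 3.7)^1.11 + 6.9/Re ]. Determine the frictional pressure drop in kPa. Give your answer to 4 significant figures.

Q = 52.80 m³/h = 52.80/3600 = 0.01467 m³/s.
Cross-sectional area A = πD²/4 = π(0.06601)²/4 = 0.003422 m²; mean velocity V = Q/A = 0.01467/0.003422 = 4.286 m/s.
Reynolds number Re = ρVD/μ = 0.759 · 4.286 · 0.06601 / 1.16e-05 = 1.851e+04.
Re > 4000 → turbulent. Relative roughness ε/D = 0.000125/0.06601 = 0.00189. Haaland: 1/√f = -1.8 log₁₀[(0.00189/3.7)^1.11 + 6.9/1.851e+04] = -1.8 log₁₀[0.000222 + 0.000373] = 5.806, so f = 0.02967.
Darcy-Weisbach: ΔP = f(L/D)(ρV²/2) = 0.02967·(1543/0.06601)·(0.759·4.286²/2) = 0.02967·2.338e+04·6.97 = 4834 Pa.
ΔP = 4834 Pa = 4.834 kPa.

ΔP ≈ 4.834 kPa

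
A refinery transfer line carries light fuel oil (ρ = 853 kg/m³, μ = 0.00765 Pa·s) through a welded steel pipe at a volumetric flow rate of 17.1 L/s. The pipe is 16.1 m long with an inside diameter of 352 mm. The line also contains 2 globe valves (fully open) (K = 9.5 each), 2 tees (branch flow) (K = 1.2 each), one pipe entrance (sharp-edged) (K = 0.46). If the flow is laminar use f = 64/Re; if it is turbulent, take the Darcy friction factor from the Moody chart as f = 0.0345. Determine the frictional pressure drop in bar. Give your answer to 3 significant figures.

Q = 17.1 L/s = 17.1/1000 = 0.0171 m³/s.
Cross-sectional area A = πD²/4 = π(0.352)²/4 = 0.09731 m²; mean velocity V = Q/A = 0.0171/0.09731 = 0.1757 m/s.
Reynolds number Re = ρVD/μ = 853 · 0.1757 · 0.352 / 0.00765 = 6897.
Re > 4000 → turbulent; use the Moody-chart value f = 0.0345.
Total minor-loss coefficient ΣK = 2·9.5 + 2·1.2 + 1·0.46 = 21.9.
ΔP = [f·L/D + ΣK]·(ρV²/2) = [0.0345·16.1/0.352 + 21.9]·(853·0.1757²/2) = [1.578 + 21.9]·13.17 = 308.7 Pa.
ΔP = 308.7 Pa = 0.00309 bar.

ΔP ≈ 0.00309 bar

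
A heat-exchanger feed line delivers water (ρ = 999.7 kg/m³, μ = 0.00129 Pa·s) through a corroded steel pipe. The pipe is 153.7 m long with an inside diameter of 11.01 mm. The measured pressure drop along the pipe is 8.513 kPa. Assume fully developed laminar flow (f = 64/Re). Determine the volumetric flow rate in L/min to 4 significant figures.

For laminar flow, f = 64/Re with Re = ρVD/μ, so Darcy-Weisbach reduces to ΔP = 32μLV/D². Solving for V: V = ΔP·D²/(32μL) = 8513·(0.01101)²/(32·0.00129·153.7) = 0.1626 m/s.
Check: Re = ρVD/μ = 999.7·0.1626·0.01101/0.00129 = 1388 < 2300, so the laminar assumption holds.
Q = V·A = 0.1626·(π/4·0.01101²) = 1.548e-05 m³/s = 0.9291 L/min.

Q ≈ 0.9291 L/min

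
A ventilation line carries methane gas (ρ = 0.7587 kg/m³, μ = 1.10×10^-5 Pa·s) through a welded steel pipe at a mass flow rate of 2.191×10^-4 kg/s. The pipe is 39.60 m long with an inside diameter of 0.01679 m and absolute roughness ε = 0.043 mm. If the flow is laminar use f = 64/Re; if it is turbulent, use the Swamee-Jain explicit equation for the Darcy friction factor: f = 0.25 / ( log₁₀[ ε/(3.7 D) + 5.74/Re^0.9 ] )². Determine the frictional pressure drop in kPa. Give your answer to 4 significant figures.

ΔP ≈ 0.06449 kPa

A = πD²/4 = π(0.01679)²/4 = 0.0002214 m²; mean velocity V = ṁ/(ρA) = 0.0002191/(0.7587 · 0.0002214) = 1.304 m/s.
Reynolds number Re = ρVD/μ = 0.7587 · 1.304 · 0.01679 / 1.1e-05 = 1510.
Re < 2300 → laminar flow, so f = 64/Re = 64/1510 = 0.04237 (the turbulent correlation is not needed).
Darcy-Weisbach: ΔP = f(L/D)(ρV²/2) = 0.04237·(39.6/0.01679)·(0.7587·1.304²/2) = 0.04237·2359·0.6454 = 64.49 Pa.
ΔP = 64.49 Pa = 0.06449 kPa.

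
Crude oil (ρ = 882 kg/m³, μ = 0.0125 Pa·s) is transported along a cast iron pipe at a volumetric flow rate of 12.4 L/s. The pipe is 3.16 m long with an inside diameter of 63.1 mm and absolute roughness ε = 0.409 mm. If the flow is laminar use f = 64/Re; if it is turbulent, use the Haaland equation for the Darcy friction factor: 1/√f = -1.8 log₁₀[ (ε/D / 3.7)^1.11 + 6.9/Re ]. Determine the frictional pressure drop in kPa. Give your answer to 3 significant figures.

Q = 12.4 L/s = 12.4/1000 = 0.0124 m³/s.
Cross-sectional area A = πD²/4 = π(0.0631)²/4 = 0.003127 m²; mean velocity V = Q/A = 0.0124/0.003127 = 3.965 m/s.
Reynolds number Re = ρVD/μ = 882 · 3.965 · 0.0631 / 0.0125 = 1.765e+04.
Re > 4000 → turbulent. Relative roughness ε/D = 0.000409/0.0631 = 0.00648. Haaland: 1/√f = -1.8 log₁₀[(0.00648/3.7)^1.11 + 6.9/1.765e+04] = -1.8 log₁₀[0.000872 + 0.000391] = 5.218, so f = 0.03673.
Darcy-Weisbach: ΔP = f(L/D)(ρV²/2) = 0.03673·(3.16/0.0631)·(882·3.965²/2) = 0.03673·50.08·6934 = 1.275e+04 Pa.
ΔP = 1.275e+04 Pa = 12.8 kPa.

ΔP ≈ 12.8 kPa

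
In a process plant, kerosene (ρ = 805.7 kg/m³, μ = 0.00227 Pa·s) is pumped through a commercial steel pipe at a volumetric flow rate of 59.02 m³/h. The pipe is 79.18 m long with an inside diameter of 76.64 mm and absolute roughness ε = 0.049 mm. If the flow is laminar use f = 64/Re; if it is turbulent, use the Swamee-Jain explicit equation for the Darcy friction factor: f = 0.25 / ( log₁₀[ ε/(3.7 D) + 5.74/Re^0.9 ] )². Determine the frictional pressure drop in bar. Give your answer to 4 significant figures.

ΔP ≈ 1.108 bar

Q = 59.02 m³/h = 59.02/3600 = 0.01639 m³/s.
Cross-sectional area A = πD²/4 = π(0.07664)²/4 = 0.004613 m²; mean velocity V = Q/A = 0.01639/0.004613 = 3.554 m/s.
Reynolds number Re = ρVD/μ = 805.7 · 3.554 · 0.07664 / 0.00227 = 9.667e+04.
Re > 4000 → turbulent. Relative roughness ε/D = 4.9e-05/0.07664 = 0.000639. Swamee-Jain: f = 0.25/(log₁₀[0.000639/3.7 + 5.74/9.667e+04^0.9])² = 0.25/(log₁₀[0.000173 + 0.000187])² = 0.25/(-3.444)² = 0.02108.
Darcy-Weisbach: ΔP = f(L/D)(ρV²/2) = 0.02108·(79.18/0.07664)·(805.7·3.554²/2) = 0.02108·1033·5088 = 1.108e+05 Pa.
ΔP = 1.108e+05 Pa = 1.108 bar.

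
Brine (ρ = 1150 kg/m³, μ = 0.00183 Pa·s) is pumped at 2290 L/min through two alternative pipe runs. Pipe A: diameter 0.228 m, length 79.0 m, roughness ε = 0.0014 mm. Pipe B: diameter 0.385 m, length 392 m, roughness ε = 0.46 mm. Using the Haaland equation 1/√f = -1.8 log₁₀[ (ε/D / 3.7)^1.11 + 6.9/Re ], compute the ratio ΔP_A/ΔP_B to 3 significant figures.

Pipe A: V = Q/A = 0.03817/0.04083 = 0.9348 m/s; Re = 1.339e+05; ε/D = 6.14e-06; Haaland → f = 0.01681; ΔP_A = f(L/D)(ρV²/2) = 2927 Pa.
Pipe B: V = Q/A = 0.03817/0.1164 = 0.3278 m/s; Re = 7.932e+04; ε/D = 0.00119; Haaland → f = 0.02308; ΔP_B = f(L/D)(ρV²/2) = 1452 Pa.
ΔP_A/ΔP_B = 2927/1452 = 2.02.

ΔP_A/ΔP_B ≈ 2.02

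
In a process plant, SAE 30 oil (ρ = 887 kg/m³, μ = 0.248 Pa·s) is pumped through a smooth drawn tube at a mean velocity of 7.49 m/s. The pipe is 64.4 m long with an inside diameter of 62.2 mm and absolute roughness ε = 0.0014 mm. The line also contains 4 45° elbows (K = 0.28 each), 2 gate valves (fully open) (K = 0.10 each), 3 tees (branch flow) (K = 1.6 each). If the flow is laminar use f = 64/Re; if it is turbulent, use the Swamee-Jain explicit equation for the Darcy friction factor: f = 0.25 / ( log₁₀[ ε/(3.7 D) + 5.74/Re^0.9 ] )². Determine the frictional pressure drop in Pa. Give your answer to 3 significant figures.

ΔP ≈ 1.14×10^6 Pa

Reynolds number Re = ρVD/μ = 887 · 7.49 · 0.0622 / 0.248 = 1666.
Re < 2300 → laminar flow, so f = 64/Re = 64/1666 = 0.03841 (the turbulent correlation is not needed).
Total minor-loss coefficient ΣK = 4·0.28 + 2·0.1 + 3·1.6 = 6.12.
ΔP = [f·L/D + ΣK]·(ρV²/2) = [0.03841·64.4/0.0622 + 6.12]·(887·7.49²/2) = [39.77 + 6.12]·2.488e+04 = 1.142e+06 Pa.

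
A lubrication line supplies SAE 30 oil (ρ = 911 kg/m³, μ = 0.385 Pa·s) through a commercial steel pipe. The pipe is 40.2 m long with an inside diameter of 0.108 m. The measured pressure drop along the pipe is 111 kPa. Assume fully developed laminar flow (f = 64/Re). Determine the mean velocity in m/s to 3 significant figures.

V ≈ 2.61 m/s

For laminar flow, f = 64/Re with Re = ρVD/μ, so Darcy-Weisbach reduces to ΔP = 32μLV/D². Solving for V: V = ΔP·D²/(32μL) = 1.11e+05·(0.108)²/(32·0.385·40.2) = 2.614 m/s.
Check: Re = ρVD/μ = 911·2.614·0.108/0.385 = 668.1 < 2300, so the laminar assumption holds.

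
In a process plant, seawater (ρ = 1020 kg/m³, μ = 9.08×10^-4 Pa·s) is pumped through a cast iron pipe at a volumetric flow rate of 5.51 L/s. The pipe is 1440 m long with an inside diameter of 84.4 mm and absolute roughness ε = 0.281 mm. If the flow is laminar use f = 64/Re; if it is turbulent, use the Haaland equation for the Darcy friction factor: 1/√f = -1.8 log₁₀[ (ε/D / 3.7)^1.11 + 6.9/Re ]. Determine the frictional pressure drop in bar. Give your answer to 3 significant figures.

ΔP ≈ 2.38 bar

Q = 5.51 L/s = 5.51/1000 = 0.00551 m³/s.
Cross-sectional area A = πD²/4 = π(0.0844)²/4 = 0.005595 m²; mean velocity V = Q/A = 0.00551/0.005595 = 0.9849 m/s.
Reynolds number Re = ρVD/μ = 1020 · 0.9849 · 0.0844 / 0.000908 = 9.338e+04.
Re > 4000 → turbulent. Relative roughness ε/D = 0.000281/0.0844 = 0.00333. Haaland: 1/√f = -1.8 log₁₀[(0.00333/3.7)^1.11 + 6.9/9.338e+04] = -1.8 log₁₀[0.000416 + 7.39e-05] = 5.958, so f = 0.02817.
Darcy-Weisbach: ΔP = f(L/D)(ρV²/2) = 0.02817·(1440/0.0844)·(1020·0.9849²/2) = 0.02817·1.706e+04·494.7 = 2.378e+05 Pa.
ΔP = 2.378e+05 Pa = 2.38 bar.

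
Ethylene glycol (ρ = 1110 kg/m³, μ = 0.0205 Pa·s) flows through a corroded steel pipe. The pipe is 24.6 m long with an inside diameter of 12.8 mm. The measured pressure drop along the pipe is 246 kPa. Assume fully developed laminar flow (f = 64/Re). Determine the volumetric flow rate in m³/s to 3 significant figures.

For laminar flow, f = 64/Re with Re = ρVD/μ, so Darcy-Weisbach reduces to ΔP = 32μLV/D². Solving for V: V = ΔP·D²/(32μL) = 2.46e+05·(0.0128)²/(32·0.0205·24.6) = 2.498 m/s.
Check: Re = ρVD/μ = 1110·2.498·0.0128/0.0205 = 1731 < 2300, so the laminar assumption holds.
Q = V·A = 2.498·(π/4·0.0128²) = 0.0003214 m³/s = 3.21×10^-4 m³/s.

Q ≈ 3.21×10^-4 m³/s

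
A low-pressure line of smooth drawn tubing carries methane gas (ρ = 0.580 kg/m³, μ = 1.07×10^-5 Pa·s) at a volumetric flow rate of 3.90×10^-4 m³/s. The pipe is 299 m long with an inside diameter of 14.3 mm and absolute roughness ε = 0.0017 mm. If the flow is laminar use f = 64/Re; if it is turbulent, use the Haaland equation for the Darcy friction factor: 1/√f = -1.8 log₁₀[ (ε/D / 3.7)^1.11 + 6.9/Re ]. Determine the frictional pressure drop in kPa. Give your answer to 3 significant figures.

ΔP ≈ 1.22 kPa

Cross-sectional area A = πD²/4 = π(0.0143)²/4 = 0.0001606 m²; mean velocity V = Q/A = 0.00039/0.0001606 = 2.428 m/s.
Reynolds number Re = ρVD/μ = 0.58 · 2.428 · 0.0143 / 1.07e-05 = 1882.
Re < 2300 → laminar flow, so f = 64/Re = 64/1882 = 0.034 (the turbulent correlation is not needed).
Darcy-Weisbach: ΔP = f(L/D)(ρV²/2) = 0.034·(299/0.0143)·(0.58·2.428²/2) = 0.034·2.091e+04·1.71 = 1216 Pa.
ΔP = 1216 Pa = 1.22 kPa.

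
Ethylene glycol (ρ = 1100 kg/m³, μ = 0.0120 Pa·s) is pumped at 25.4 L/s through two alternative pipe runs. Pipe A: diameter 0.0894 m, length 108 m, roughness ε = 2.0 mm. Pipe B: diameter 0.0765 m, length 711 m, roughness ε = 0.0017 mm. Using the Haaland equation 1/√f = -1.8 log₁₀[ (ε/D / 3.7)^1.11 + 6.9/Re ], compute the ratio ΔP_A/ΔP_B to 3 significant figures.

Pipe A: V = Q/A = 0.0254/0.006277 = 4.046 m/s; Re = 3.316e+04; ε/D = 0.0224; Haaland → f = 0.05197; ΔP_A = f(L/D)(ρV²/2) = 5.653e+05 Pa.
Pipe B: V = Q/A = 0.0254/0.004596 = 5.526 m/s; Re = 3.875e+04; ε/D = 2.22e-05; Haaland → f = 0.022; ΔP_B = f(L/D)(ρV²/2) = 3.434e+06 Pa.
ΔP_A/ΔP_B = 5.653e+05/3.434e+06 = 0.165.

ΔP_A/ΔP_B ≈ 0.165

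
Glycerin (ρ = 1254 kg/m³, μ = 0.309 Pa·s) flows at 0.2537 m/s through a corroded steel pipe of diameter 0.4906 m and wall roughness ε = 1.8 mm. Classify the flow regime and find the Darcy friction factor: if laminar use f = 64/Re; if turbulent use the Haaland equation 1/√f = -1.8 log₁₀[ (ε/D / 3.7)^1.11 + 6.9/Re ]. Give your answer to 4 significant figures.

f ≈ 0.1267

Re = ρVD/μ = 1254·0.2537·0.4906/0.309 = 505.1.
Re < 2300 → laminar, so f = 64/Re = 0.1267 (roughness is irrelevant in laminar flow).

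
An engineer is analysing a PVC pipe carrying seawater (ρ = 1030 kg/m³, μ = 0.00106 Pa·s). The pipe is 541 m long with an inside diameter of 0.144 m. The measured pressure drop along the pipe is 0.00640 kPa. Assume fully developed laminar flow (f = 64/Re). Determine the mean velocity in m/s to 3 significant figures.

V ≈ 0.00723 m/s

For laminar flow, f = 64/Re with Re = ρVD/μ, so Darcy-Weisbach reduces to ΔP = 32μLV/D². Solving for V: V = ΔP·D²/(32μL) = 6.4·(0.144)²/(32·0.00106·541) = 0.007232 m/s.
Check: Re = ρVD/μ = 1030·0.007232·0.144/0.00106 = 1012 < 2300, so the laminar assumption holds.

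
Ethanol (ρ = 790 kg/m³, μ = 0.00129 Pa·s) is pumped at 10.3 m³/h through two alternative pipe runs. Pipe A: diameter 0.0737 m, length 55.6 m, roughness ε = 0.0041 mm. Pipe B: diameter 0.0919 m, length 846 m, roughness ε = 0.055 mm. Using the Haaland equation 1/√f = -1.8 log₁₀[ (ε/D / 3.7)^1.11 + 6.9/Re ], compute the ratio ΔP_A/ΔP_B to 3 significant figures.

ΔP_A/ΔP_B ≈ 0.180

Pipe A: V = Q/A = 0.002861/0.004266 = 0.6707 m/s; Re = 3.027e+04; ε/D = 5.56e-05; Haaland → f = 0.02337; ΔP_A = f(L/D)(ρV²/2) = 3133 Pa.
Pipe B: V = Q/A = 0.002861/0.006633 = 0.4313 m/s; Re = 2.428e+04; ε/D = 0.000598; Haaland → f = 0.02577; ΔP_B = f(L/D)(ρV²/2) = 1.743e+04 Pa.
ΔP_A/ΔP_B = 3133/1.743e+04 = 0.180.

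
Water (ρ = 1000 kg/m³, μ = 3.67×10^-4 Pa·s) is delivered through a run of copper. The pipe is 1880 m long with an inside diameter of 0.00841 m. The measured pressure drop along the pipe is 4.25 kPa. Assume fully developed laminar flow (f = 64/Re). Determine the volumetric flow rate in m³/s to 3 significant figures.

For laminar flow, f = 64/Re with Re = ρVD/μ, so Darcy-Weisbach reduces to ΔP = 32μLV/D². Solving for V: V = ΔP·D²/(32μL) = 4250·(0.00841)²/(32·0.000367·1880) = 0.01361 m/s.
Check: Re = ρVD/μ = 1000·0.01361·0.00841/0.000367 = 312 < 2300, so the laminar assumption holds.
Q = V·A = 0.01361·(π/4·0.00841²) = 7.563e-07 m³/s = 7.56×10^-7 m³/s.

Q ≈ 7.56×10^-7 m³/s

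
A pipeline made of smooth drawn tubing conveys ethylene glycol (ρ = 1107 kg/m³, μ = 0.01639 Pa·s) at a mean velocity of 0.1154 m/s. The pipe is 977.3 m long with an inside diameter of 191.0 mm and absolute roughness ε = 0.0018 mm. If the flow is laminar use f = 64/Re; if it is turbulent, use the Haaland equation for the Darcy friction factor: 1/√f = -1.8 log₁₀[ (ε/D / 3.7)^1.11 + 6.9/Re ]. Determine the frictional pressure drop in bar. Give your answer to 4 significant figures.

ΔP ≈ 0.01621 bar

Reynolds number Re = ρVD/μ = 1107 · 0.1154 · 0.191 / 0.0164 = 1489.
Re < 2300 → laminar flow, so f = 64/Re = 64/1489 = 0.04299 (the turbulent correlation is not needed).
Darcy-Weisbach: ΔP = f(L/D)(ρV²/2) = 0.04299·(977.3/0.191)·(1107·0.1154²/2) = 0.04299·5117·7.371 = 1621 Pa.
ΔP = 1621 Pa = 0.01621 bar.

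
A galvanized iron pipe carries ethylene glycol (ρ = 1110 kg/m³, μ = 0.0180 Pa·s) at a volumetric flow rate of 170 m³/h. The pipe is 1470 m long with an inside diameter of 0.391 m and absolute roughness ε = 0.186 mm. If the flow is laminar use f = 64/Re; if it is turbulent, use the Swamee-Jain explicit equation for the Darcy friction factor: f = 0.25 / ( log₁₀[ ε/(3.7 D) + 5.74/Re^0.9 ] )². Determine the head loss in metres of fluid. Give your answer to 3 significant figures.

h_f ≈ 0.955 m

Q = 170 m³/h = 170/3600 = 0.04722 m³/s.
Cross-sectional area A = πD²/4 = π(0.391)²/4 = 0.1201 m²; mean velocity V = Q/A = 0.04722/0.1201 = 0.3933 m/s.
Reynolds number Re = ρVD/μ = 1110 · 0.3933 · 0.391 / 0.018 = 9483.
Re > 4000 → turbulent. Relative roughness ε/D = 0.000186/0.391 = 0.000476. Swamee-Jain: f = 0.25/(log₁₀[0.000476/3.7 + 5.74/9483^0.9])² = 0.25/(log₁₀[0.000129 + 0.00151])² = 0.25/(-2.785)² = 0.03223.
Darcy-Weisbach: ΔP = f(L/D)(ρV²/2) = 0.03223·(1470/0.391)·(1110·0.3933²/2) = 0.03223·3760·85.84 = 1.04e+04 Pa.
Head loss h_f = ΔP/(ρg) = 1.04e+04/(1110·9.81) = 0.955 m.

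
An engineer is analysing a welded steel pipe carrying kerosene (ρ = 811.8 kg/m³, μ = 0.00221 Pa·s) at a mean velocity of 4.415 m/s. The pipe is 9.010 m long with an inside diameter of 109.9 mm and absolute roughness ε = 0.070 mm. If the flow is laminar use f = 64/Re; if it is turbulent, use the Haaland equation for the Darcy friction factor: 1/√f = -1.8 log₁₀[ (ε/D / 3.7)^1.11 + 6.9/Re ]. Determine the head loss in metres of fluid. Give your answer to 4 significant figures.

h_f ≈ 1.588 m

Reynolds number Re = ρVD/μ = 811.8 · 4.415 · 0.1099 / 0.00221 = 1.782e+05.
Re > 4000 → turbulent. Relative roughness ε/D = 7e-05/0.1099 = 0.000637. Haaland: 1/√f = -1.8 log₁₀[(0.000637/3.7)^1.11 + 6.9/1.782e+05] = -1.8 log₁₀[6.64e-05 + 3.87e-05] = 7.161, so f = 0.0195.
Darcy-Weisbach: ΔP = f(L/D)(ρV²/2) = 0.0195·(9.01/0.1099)·(811.8·4.415²/2) = 0.0195·81.98·7912 = 1.265e+04 Pa.
Head loss h_f = ΔP/(ρg) = 1.265e+04/(811.8·9.81) = 1.588 m.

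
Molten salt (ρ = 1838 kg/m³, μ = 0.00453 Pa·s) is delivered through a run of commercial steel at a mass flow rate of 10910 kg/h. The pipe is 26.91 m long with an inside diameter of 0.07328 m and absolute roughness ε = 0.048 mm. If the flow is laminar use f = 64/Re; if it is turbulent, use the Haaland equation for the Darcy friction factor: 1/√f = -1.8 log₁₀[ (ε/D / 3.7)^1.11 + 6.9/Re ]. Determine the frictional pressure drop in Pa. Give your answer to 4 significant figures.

ΔP ≈ 1575 Pa

ṁ = 10910 kg/h = 10910/3600 = 3.031 kg/s.
A = πD²/4 = π(0.07328)²/4 = 0.004218 m²; mean velocity V = ṁ/(ρA) = 3.031/(1838 · 0.004218) = 0.3909 m/s.
Reynolds number Re = ρVD/μ = 1838 · 0.3909 · 0.07328 / 0.00453 = 1.162e+04.
Re > 4000 → turbulent. Relative roughness ε/D = 4.8e-05/0.07328 = 0.000655. Haaland: 1/√f = -1.8 log₁₀[(0.000655/3.7)^1.11 + 6.9/1.162e+04] = -1.8 log₁₀[6.84e-05 + 0.000594] = 5.722, so f = 0.03054.
Darcy-Weisbach: ΔP = f(L/D)(ρV²/2) = 0.03054·(26.91/0.07328)·(1838·0.3909²/2) = 0.03054·367.2·140.5 = 1575 Pa.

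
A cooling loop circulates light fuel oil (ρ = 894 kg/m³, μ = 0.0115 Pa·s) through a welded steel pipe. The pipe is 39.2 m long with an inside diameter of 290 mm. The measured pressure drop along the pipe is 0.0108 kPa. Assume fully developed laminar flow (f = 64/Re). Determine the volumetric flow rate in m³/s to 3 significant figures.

For laminar flow, f = 64/Re with Re = ρVD/μ, so Darcy-Weisbach reduces to ΔP = 32μLV/D². Solving for V: V = ΔP·D²/(32μL) = 10.8·(0.29)²/(32·0.0115·39.2) = 0.06296 m/s.
Check: Re = ρVD/μ = 894·0.06296·0.29/0.0115 = 1419 < 2300, so the laminar assumption holds.
Q = V·A = 0.06296·(π/4·0.29²) = 0.004159 m³/s = 0.00416 m³/s.

Q ≈ 0.00416 m³/s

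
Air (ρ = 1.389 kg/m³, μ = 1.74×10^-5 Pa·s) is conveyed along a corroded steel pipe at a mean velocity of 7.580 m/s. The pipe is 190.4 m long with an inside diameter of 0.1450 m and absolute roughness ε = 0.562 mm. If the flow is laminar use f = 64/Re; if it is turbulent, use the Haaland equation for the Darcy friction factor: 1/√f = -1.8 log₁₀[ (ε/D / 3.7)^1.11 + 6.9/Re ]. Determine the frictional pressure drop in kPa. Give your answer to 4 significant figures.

Reynolds number Re = ρVD/μ = 1.389 · 7.58 · 0.145 / 1.74e-05 = 8.774e+04.
Re > 4000 → turbulent. Relative roughness ε/D = 0.000562/0.145 = 0.00388. Haaland: 1/√f = -1.8 log₁₀[(0.00388/3.7)^1.11 + 6.9/8.774e+04] = -1.8 log₁₀[0.000492 + 7.86e-05] = 5.838, so f = 0.02934.
Darcy-Weisbach: ΔP = f(L/D)(ρV²/2) = 0.02934·(190.4/0.145)·(1.389·7.58²/2) = 0.02934·1313·39.9 = 1537 Pa.
ΔP = 1537 Pa = 1.537 kPa.

ΔP ≈ 1.537 kPa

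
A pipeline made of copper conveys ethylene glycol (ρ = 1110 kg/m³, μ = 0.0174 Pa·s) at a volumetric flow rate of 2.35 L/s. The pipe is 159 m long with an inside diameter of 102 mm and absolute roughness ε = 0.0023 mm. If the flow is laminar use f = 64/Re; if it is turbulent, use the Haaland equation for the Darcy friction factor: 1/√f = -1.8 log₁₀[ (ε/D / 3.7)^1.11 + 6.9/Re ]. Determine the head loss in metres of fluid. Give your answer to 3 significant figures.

Q = 2.35 L/s = 2.35/1000 = 0.00235 m³/s.
Cross-sectional area A = πD²/4 = π(0.102)²/4 = 0.008171 m²; mean velocity V = Q/A = 0.00235/0.008171 = 0.2876 m/s.
Reynolds number Re = ρVD/μ = 1110 · 0.2876 · 0.102 / 0.0174 = 1871.
Re < 2300 → laminar flow, so f = 64/Re = 64/1871 = 0.0342 (the turbulent correlation is not needed).
Darcy-Weisbach: ΔP = f(L/D)(ρV²/2) = 0.0342·(159/0.102)·(1110·0.2876²/2) = 0.0342·1559·45.9 = 2447 Pa.
Head loss h_f = ΔP/(ρg) = 2447/(1110·9.81) = 0.225 m.

h_f ≈ 0.225 m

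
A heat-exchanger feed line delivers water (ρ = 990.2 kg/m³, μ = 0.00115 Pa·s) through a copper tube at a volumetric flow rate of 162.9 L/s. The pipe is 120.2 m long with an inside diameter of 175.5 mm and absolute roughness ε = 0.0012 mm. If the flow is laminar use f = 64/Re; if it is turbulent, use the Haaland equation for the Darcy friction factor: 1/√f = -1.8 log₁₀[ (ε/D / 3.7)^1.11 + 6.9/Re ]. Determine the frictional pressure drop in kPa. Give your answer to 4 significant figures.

Q = 162.9 L/s = 162.9/1000 = 0.1629 m³/s.
Cross-sectional area A = πD²/4 = π(0.1755)²/4 = 0.02419 m²; mean velocity V = Q/A = 0.1629/0.02419 = 6.734 m/s.
Reynolds number Re = ρVD/μ = 990.2 · 6.734 · 0.1755 / 0.00115 = 1.018e+06.
Re > 4000 → turbulent. Relative roughness ε/D = 1.2e-06/0.1755 = 6.84e-06. Haaland: 1/√f = -1.8 log₁₀[(6.84e-06/3.7)^1.11 + 6.9/1.018e+06] = -1.8 log₁₀[4.33e-07 + 6.78e-06] = 9.255, so f = 0.01167.
Darcy-Weisbach: ΔP = f(L/D)(ρV²/2) = 0.01167·(120.2/0.1755)·(990.2·6.734²/2) = 0.01167·684.9·2.245e+04 = 1.795e+05 Pa.
ΔP = 1.795e+05 Pa = 179.5 kPa.

ΔP ≈ 179.5 kPa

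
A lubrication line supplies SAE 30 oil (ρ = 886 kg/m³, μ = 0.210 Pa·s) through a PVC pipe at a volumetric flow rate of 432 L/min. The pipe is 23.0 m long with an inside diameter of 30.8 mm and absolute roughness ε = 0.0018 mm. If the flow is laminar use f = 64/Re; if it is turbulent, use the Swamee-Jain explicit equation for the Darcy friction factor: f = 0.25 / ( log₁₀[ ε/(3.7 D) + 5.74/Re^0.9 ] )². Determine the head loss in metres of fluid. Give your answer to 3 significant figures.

Q = 432 L/min = 432/60000 = 0.0072 m³/s.
Cross-sectional area A = πD²/4 = π(0.0308)²/4 = 0.0007451 m²; mean velocity V = Q/A = 0.0072/0.0007451 = 9.664 m/s.
Reynolds number Re = ρVD/μ = 886 · 9.664 · 0.0308 / 0.21 = 1256.
Re < 2300 → laminar flow, so f = 64/Re = 64/1256 = 0.05097 (the turbulent correlation is not needed).
Darcy-Weisbach: ΔP = f(L/D)(ρV²/2) = 0.05097·(23/0.0308)·(886·9.664²/2) = 0.05097·746.8·4.137e+04 = 1.574e+06 Pa.
Head loss h_f = ΔP/(ρg) = 1.574e+06/(886·9.81) = 181 m.

h_f ≈ 181 m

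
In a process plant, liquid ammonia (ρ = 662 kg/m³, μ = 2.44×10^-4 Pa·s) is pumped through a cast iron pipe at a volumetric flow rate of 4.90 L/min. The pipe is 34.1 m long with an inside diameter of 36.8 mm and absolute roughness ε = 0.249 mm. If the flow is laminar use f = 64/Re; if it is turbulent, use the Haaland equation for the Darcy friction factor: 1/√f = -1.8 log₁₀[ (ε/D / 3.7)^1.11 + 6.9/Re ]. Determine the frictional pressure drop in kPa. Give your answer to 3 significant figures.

Q = 4.90 L/min = 4.90/60000 = 8.167e-05 m³/s.
Cross-sectional area A = πD²/4 = π(0.0368)²/4 = 0.001064 m²; mean velocity V = Q/A = 8.167e-05/0.001064 = 0.07678 m/s.
Reynolds number Re = ρVD/μ = 662 · 0.07678 · 0.0368 / 0.000244 = 7666.
Re > 4000 → turbulent. Relative roughness ε/D = 0.000249/0.0368 = 0.00677. Haaland: 1/√f = -1.8 log₁₀[(0.00677/3.7)^1.11 + 6.9/7666] = -1.8 log₁₀[0.000914 + 0.0009] = 4.934, so f = 0.04107.
Darcy-Weisbach: ΔP = f(L/D)(ρV²/2) = 0.04107·(34.1/0.0368)·(662·0.07678²/2) = 0.04107·926.6·1.951 = 74.27 Pa.
ΔP = 74.27 Pa = 0.0743 kPa.

ΔP ≈ 0.0743 kPa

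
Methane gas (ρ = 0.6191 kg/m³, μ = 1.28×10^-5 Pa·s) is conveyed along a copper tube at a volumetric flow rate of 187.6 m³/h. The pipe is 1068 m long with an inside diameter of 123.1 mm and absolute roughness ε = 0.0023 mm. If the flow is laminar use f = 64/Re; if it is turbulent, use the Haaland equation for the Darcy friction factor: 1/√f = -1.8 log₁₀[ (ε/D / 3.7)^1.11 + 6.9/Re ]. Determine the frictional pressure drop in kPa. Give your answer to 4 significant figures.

ΔP ≈ 1.243 kPa

Q = 187.6 m³/h = 187.6/3600 = 0.05211 m³/s.
Cross-sectional area A = πD²/4 = π(0.1231)²/4 = 0.0119 m²; mean velocity V = Q/A = 0.05211/0.0119 = 4.378 m/s.
Reynolds number Re = ρVD/μ = 0.6191 · 4.378 · 0.1231 / 1.28e-05 = 2.607e+04.
Re > 4000 → turbulent. Relative roughness ε/D = 2.3e-06/0.1231 = 1.87e-05. Haaland: 1/√f = -1.8 log₁₀[(1.87e-05/3.7)^1.11 + 6.9/2.607e+04] = -1.8 log₁₀[1.32e-06 + 0.000265] = 6.435, so f = 0.02415.
Darcy-Weisbach: ΔP = f(L/D)(ρV²/2) = 0.02415·(1068/0.1231)·(0.6191·4.378²/2) = 0.02415·8676·5.934 = 1243 Pa.
ΔP = 1243 Pa = 1.243 kPa.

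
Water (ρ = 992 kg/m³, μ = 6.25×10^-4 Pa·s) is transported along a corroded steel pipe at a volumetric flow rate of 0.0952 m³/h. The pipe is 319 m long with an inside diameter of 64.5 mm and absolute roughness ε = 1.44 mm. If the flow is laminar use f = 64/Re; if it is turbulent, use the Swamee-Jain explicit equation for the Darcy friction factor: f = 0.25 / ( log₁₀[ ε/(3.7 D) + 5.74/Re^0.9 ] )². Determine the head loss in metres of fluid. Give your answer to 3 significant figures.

Q = 0.0952 m³/h = 0.0952/3600 = 2.644e-05 m³/s.
Cross-sectional area A = πD²/4 = π(0.0645)²/4 = 0.003267 m²; mean velocity V = Q/A = 2.644e-05/0.003267 = 0.008093 m/s.
Reynolds number Re = ρVD/μ = 992 · 0.008093 · 0.0645 / 0.000625 = 828.5.
Re < 2300 → laminar flow, so f = 64/Re = 64/828.5 = 0.07724 (the turbulent correlation is not needed).
Darcy-Weisbach: ΔP = f(L/D)(ρV²/2) = 0.07724·(319/0.0645)·(992·0.008093²/2) = 0.07724·4946·0.03249 = 12.41 Pa.
Head loss h_f = ΔP/(ρg) = 12.41/(992·9.81) = 0.00128 m.

h_f ≈ 0.00128 m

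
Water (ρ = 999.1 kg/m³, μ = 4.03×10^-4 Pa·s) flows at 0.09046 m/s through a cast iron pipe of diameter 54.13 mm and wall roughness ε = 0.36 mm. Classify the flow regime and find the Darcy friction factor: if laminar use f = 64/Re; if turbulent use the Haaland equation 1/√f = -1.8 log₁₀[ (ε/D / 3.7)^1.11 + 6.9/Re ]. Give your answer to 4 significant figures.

f ≈ 0.03843

Re = ρVD/μ = 999.1·0.09046·0.05413/0.000403 = 1.214e+04.
Re > 4000 → turbulent. ε/D = 0.00036/0.05413 = 0.00665; Haaland: 1/√f = -1.8 log₁₀[0.000897 + 0.000568] = 5.101, so f = 0.03843.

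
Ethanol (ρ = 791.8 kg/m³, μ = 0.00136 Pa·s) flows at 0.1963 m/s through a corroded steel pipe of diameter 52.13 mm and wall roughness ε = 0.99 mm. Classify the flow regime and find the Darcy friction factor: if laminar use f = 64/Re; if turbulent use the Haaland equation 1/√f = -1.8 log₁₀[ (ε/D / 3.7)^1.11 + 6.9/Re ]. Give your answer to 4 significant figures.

Re = ρVD/μ = 791.8·0.1963·0.05213/0.00136 = 5958.
Re > 4000 → turbulent. ε/D = 0.00099/0.05213 = 0.019; Haaland: 1/√f = -1.8 log₁₀[0.00287 + 0.00116] = 4.31, so f = 0.05383.

f ≈ 0.05383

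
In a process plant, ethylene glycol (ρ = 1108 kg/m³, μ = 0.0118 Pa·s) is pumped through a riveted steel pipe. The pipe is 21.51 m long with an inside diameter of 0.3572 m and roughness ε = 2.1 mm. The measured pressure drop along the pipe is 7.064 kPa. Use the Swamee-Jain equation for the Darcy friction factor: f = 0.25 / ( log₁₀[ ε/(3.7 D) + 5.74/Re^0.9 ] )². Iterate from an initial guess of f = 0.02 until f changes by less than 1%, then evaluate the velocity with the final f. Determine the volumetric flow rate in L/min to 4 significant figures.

Rearranging Darcy-Weisbach: V = √(2·ΔP·D/(f·L·ρ)). With ε/D = 0.0021/0.3572 = 0.00588, iterate starting from f = 0.02:
  f = 0.02 → V = √(2·7064·0.3572/(0.02·21.51·1108)) = 3.254 m/s; Re = ρVD/μ = 1.091e+05; f → 0.03293
  f = 0.03293 → V = 2.536 m/s; Re = 8.505e+04; f → 0.03318
Converged (Δf/f < 1%). With the final f = 0.03318: V = √(2·7064·0.3572/(0.03318·21.51·1108)) = 2.526 m/s.
Q = V·A = 2.526·(π/4·0.3572²) = 0.2532 m³/s = 15190 L/min.

Q ≈ 15190 L/min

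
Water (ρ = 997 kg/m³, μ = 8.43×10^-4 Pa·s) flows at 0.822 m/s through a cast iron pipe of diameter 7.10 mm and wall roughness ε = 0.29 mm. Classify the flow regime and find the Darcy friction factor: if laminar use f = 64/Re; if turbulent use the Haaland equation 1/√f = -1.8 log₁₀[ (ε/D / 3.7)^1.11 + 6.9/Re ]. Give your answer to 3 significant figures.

f ≈ 0.0692

Re = ρVD/μ = 997·0.822·0.0071/0.000843 = 6902.
Re > 4000 → turbulent. ε/D = 0.00029/0.0071 = 0.0408; Haaland: 1/√f = -1.8 log₁₀[0.00672 + 0.001] = 3.802, so f = 0.06918.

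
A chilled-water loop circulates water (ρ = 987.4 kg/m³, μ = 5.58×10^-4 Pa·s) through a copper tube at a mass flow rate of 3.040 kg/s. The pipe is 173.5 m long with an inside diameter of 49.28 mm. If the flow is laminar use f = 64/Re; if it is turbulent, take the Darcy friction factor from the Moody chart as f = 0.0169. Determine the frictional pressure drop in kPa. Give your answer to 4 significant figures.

ΔP ≈ 76.54 kPa

A = πD²/4 = π(0.04928)²/4 = 0.001907 m²; mean velocity V = ṁ/(ρA) = 3.04/(987.4 · 0.001907) = 1.614 m/s.
Reynolds number Re = ρVD/μ = 987.4 · 1.614 · 0.04928 / 0.000558 = 1.408e+05.
Re > 4000 → turbulent; use the Moody-chart value f = 0.0169.
Darcy-Weisbach: ΔP = f(L/D)(ρV²/2) = 0.0169·(173.5/0.04928)·(987.4·1.614²/2) = 0.0169·3521·1286 = 7.654e+04 Pa.
ΔP = 7.654e+04 Pa = 76.54 kPa.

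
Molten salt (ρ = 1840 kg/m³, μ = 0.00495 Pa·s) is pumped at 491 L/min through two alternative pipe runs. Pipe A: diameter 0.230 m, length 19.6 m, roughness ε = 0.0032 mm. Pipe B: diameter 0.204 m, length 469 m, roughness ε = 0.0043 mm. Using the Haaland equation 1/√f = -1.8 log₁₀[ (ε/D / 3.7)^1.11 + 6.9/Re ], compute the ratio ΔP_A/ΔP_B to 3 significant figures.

ΔP_A/ΔP_B ≈ 0.0236

Pipe A: V = Q/A = 0.008183/0.04155 = 0.197 m/s; Re = 1.684e+04; ε/D = 1.39e-05; Haaland → f = 0.02691; ΔP_A = f(L/D)(ρV²/2) = 81.86 Pa.
Pipe B: V = Q/A = 0.008183/0.03269 = 0.2504 m/s; Re = 1.899e+04; ε/D = 2.11e-05; Haaland → f = 0.02612; ΔP_B = f(L/D)(ρV²/2) = 3463 Pa.
ΔP_A/ΔP_B = 81.86/3463 = 0.0236.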